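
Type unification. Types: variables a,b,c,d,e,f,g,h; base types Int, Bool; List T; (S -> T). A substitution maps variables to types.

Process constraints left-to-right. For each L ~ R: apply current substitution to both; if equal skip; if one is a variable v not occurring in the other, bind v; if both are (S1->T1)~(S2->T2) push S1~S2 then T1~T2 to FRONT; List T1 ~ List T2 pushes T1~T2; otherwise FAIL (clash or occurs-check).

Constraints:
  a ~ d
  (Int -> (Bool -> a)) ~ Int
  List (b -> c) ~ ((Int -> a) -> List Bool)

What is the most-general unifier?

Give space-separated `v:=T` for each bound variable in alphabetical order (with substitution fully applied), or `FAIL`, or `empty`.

step 1: unify a ~ d  [subst: {-} | 2 pending]
  bind a := d
step 2: unify (Int -> (Bool -> d)) ~ Int  [subst: {a:=d} | 1 pending]
  clash: (Int -> (Bool -> d)) vs Int

Answer: FAIL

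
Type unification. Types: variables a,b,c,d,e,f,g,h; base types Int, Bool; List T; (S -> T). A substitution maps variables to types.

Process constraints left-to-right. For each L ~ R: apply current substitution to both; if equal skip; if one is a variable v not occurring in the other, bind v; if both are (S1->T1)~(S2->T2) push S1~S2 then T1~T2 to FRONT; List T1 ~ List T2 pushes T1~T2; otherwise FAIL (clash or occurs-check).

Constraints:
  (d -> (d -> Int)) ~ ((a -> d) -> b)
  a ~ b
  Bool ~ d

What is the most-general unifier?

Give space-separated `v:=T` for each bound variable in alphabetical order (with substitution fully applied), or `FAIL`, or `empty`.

step 1: unify (d -> (d -> Int)) ~ ((a -> d) -> b)  [subst: {-} | 2 pending]
  -> decompose arrow: push d~(a -> d), (d -> Int)~b
step 2: unify d ~ (a -> d)  [subst: {-} | 3 pending]
  occurs-check fail: d in (a -> d)

Answer: FAIL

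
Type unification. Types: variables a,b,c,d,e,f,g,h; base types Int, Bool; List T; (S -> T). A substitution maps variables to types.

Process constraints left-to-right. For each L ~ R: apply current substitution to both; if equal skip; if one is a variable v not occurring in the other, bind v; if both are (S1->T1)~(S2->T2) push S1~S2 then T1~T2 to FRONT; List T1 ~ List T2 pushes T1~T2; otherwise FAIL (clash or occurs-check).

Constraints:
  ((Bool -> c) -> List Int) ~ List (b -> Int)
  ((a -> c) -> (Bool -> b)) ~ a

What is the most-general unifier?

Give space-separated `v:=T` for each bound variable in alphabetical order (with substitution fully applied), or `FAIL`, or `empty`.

Answer: FAIL

Derivation:
step 1: unify ((Bool -> c) -> List Int) ~ List (b -> Int)  [subst: {-} | 1 pending]
  clash: ((Bool -> c) -> List Int) vs List (b -> Int)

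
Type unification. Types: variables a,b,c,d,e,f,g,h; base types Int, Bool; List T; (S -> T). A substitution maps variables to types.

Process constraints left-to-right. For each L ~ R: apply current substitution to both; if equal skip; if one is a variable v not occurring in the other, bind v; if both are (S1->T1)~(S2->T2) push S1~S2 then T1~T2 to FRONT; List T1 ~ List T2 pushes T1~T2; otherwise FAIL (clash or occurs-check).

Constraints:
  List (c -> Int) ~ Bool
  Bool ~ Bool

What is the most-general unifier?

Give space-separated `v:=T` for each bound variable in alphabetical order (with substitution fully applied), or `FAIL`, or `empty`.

step 1: unify List (c -> Int) ~ Bool  [subst: {-} | 1 pending]
  clash: List (c -> Int) vs Bool

Answer: FAIL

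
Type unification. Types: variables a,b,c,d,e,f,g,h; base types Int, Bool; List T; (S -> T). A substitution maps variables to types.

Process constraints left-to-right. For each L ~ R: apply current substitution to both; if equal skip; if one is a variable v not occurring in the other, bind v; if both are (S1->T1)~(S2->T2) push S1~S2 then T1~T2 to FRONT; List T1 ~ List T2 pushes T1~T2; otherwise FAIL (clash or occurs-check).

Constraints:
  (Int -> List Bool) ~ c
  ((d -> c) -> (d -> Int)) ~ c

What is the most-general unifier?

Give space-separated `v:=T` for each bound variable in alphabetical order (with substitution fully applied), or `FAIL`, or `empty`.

Answer: FAIL

Derivation:
step 1: unify (Int -> List Bool) ~ c  [subst: {-} | 1 pending]
  bind c := (Int -> List Bool)
step 2: unify ((d -> (Int -> List Bool)) -> (d -> Int)) ~ (Int -> List Bool)  [subst: {c:=(Int -> List Bool)} | 0 pending]
  -> decompose arrow: push (d -> (Int -> List Bool))~Int, (d -> Int)~List Bool
step 3: unify (d -> (Int -> List Bool)) ~ Int  [subst: {c:=(Int -> List Bool)} | 1 pending]
  clash: (d -> (Int -> List Bool)) vs Int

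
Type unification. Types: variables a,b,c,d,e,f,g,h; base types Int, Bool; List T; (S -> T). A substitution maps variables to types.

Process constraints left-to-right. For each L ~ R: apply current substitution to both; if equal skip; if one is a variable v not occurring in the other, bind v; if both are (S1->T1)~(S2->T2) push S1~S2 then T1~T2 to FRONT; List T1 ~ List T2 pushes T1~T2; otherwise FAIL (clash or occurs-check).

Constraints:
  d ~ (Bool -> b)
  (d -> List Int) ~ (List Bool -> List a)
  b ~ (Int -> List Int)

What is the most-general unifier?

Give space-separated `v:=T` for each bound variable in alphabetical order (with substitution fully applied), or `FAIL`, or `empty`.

step 1: unify d ~ (Bool -> b)  [subst: {-} | 2 pending]
  bind d := (Bool -> b)
step 2: unify ((Bool -> b) -> List Int) ~ (List Bool -> List a)  [subst: {d:=(Bool -> b)} | 1 pending]
  -> decompose arrow: push (Bool -> b)~List Bool, List Int~List a
step 3: unify (Bool -> b) ~ List Bool  [subst: {d:=(Bool -> b)} | 2 pending]
  clash: (Bool -> b) vs List Bool

Answer: FAIL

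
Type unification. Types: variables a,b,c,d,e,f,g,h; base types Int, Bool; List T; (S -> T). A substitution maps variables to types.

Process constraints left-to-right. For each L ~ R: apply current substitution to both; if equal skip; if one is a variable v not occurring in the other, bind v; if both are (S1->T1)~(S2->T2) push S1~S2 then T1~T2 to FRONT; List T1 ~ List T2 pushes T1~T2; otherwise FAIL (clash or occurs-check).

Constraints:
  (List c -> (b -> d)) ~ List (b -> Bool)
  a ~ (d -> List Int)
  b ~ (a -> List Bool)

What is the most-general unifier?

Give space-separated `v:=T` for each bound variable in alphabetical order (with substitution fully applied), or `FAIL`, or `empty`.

step 1: unify (List c -> (b -> d)) ~ List (b -> Bool)  [subst: {-} | 2 pending]
  clash: (List c -> (b -> d)) vs List (b -> Bool)

Answer: FAIL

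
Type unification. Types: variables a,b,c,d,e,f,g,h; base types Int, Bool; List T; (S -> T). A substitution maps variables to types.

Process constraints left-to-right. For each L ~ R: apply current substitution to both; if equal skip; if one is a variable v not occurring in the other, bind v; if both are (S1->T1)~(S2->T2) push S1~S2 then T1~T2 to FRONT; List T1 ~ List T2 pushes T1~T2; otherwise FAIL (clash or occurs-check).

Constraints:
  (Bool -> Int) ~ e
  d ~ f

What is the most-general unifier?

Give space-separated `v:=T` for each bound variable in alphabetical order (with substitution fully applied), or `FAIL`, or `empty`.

Answer: d:=f e:=(Bool -> Int)

Derivation:
step 1: unify (Bool -> Int) ~ e  [subst: {-} | 1 pending]
  bind e := (Bool -> Int)
step 2: unify d ~ f  [subst: {e:=(Bool -> Int)} | 0 pending]
  bind d := f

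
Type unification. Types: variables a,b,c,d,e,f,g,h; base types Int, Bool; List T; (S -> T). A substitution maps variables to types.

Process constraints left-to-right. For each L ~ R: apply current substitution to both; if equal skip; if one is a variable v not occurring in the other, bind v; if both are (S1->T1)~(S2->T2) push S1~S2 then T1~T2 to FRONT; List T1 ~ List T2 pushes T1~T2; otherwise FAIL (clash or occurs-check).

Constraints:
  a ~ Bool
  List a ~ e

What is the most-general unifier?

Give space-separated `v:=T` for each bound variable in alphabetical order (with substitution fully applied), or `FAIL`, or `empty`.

Answer: a:=Bool e:=List Bool

Derivation:
step 1: unify a ~ Bool  [subst: {-} | 1 pending]
  bind a := Bool
step 2: unify List Bool ~ e  [subst: {a:=Bool} | 0 pending]
  bind e := List Bool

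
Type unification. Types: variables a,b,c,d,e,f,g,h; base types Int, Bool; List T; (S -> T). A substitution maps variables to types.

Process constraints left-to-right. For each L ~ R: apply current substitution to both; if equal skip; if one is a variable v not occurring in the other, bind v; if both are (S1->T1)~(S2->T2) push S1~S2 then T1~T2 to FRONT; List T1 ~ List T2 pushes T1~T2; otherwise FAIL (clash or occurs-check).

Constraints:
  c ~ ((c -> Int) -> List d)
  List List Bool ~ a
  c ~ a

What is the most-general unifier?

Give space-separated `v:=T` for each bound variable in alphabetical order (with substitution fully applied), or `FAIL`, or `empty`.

Answer: FAIL

Derivation:
step 1: unify c ~ ((c -> Int) -> List d)  [subst: {-} | 2 pending]
  occurs-check fail: c in ((c -> Int) -> List d)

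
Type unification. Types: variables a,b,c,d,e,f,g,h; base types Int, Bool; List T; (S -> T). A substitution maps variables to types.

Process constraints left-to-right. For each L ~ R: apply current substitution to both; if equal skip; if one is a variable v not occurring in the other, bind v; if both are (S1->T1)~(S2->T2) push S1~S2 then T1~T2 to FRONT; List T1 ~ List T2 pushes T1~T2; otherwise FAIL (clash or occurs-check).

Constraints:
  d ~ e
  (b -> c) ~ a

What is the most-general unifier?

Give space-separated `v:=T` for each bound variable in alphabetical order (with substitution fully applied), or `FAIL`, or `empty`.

Answer: a:=(b -> c) d:=e

Derivation:
step 1: unify d ~ e  [subst: {-} | 1 pending]
  bind d := e
step 2: unify (b -> c) ~ a  [subst: {d:=e} | 0 pending]
  bind a := (b -> c)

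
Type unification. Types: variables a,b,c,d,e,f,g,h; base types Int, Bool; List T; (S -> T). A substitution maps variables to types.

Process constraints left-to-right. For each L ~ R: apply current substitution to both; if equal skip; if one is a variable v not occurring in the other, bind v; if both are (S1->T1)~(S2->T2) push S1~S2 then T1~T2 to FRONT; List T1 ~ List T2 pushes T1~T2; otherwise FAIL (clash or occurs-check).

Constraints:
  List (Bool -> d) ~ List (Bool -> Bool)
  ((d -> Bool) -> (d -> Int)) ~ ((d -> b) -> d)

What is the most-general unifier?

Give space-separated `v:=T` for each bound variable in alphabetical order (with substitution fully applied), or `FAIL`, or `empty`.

Answer: FAIL

Derivation:
step 1: unify List (Bool -> d) ~ List (Bool -> Bool)  [subst: {-} | 1 pending]
  -> decompose List: push (Bool -> d)~(Bool -> Bool)
step 2: unify (Bool -> d) ~ (Bool -> Bool)  [subst: {-} | 1 pending]
  -> decompose arrow: push Bool~Bool, d~Bool
step 3: unify Bool ~ Bool  [subst: {-} | 2 pending]
  -> identical, skip
step 4: unify d ~ Bool  [subst: {-} | 1 pending]
  bind d := Bool
step 5: unify ((Bool -> Bool) -> (Bool -> Int)) ~ ((Bool -> b) -> Bool)  [subst: {d:=Bool} | 0 pending]
  -> decompose arrow: push (Bool -> Bool)~(Bool -> b), (Bool -> Int)~Bool
step 6: unify (Bool -> Bool) ~ (Bool -> b)  [subst: {d:=Bool} | 1 pending]
  -> decompose arrow: push Bool~Bool, Bool~b
step 7: unify Bool ~ Bool  [subst: {d:=Bool} | 2 pending]
  -> identical, skip
step 8: unify Bool ~ b  [subst: {d:=Bool} | 1 pending]
  bind b := Bool
step 9: unify (Bool -> Int) ~ Bool  [subst: {d:=Bool, b:=Bool} | 0 pending]
  clash: (Bool -> Int) vs Bool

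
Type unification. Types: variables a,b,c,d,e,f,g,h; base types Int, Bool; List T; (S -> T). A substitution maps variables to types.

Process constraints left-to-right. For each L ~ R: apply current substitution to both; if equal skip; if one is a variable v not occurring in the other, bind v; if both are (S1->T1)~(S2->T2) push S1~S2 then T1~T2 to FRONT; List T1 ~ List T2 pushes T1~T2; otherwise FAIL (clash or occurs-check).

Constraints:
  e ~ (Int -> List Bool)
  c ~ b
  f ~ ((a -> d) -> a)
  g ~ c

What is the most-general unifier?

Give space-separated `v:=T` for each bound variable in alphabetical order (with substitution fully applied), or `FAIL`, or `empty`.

Answer: c:=b e:=(Int -> List Bool) f:=((a -> d) -> a) g:=b

Derivation:
step 1: unify e ~ (Int -> List Bool)  [subst: {-} | 3 pending]
  bind e := (Int -> List Bool)
step 2: unify c ~ b  [subst: {e:=(Int -> List Bool)} | 2 pending]
  bind c := b
step 3: unify f ~ ((a -> d) -> a)  [subst: {e:=(Int -> List Bool), c:=b} | 1 pending]
  bind f := ((a -> d) -> a)
step 4: unify g ~ b  [subst: {e:=(Int -> List Bool), c:=b, f:=((a -> d) -> a)} | 0 pending]
  bind g := b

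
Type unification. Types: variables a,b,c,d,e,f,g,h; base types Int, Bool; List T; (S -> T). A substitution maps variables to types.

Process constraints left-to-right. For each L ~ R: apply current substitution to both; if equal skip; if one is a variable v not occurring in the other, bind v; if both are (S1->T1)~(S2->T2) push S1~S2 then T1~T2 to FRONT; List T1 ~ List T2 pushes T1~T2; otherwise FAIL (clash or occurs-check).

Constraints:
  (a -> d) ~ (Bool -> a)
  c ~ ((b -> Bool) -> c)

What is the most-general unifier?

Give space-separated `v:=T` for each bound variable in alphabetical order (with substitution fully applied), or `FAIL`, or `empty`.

Answer: FAIL

Derivation:
step 1: unify (a -> d) ~ (Bool -> a)  [subst: {-} | 1 pending]
  -> decompose arrow: push a~Bool, d~a
step 2: unify a ~ Bool  [subst: {-} | 2 pending]
  bind a := Bool
step 3: unify d ~ Bool  [subst: {a:=Bool} | 1 pending]
  bind d := Bool
step 4: unify c ~ ((b -> Bool) -> c)  [subst: {a:=Bool, d:=Bool} | 0 pending]
  occurs-check fail: c in ((b -> Bool) -> c)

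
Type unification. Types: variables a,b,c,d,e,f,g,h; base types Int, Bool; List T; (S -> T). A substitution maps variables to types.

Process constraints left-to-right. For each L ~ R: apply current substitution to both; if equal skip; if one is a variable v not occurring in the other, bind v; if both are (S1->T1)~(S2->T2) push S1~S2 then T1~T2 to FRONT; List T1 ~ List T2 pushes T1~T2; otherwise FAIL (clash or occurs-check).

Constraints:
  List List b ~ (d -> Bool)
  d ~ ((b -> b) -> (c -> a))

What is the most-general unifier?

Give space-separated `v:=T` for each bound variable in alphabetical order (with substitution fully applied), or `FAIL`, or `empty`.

step 1: unify List List b ~ (d -> Bool)  [subst: {-} | 1 pending]
  clash: List List b vs (d -> Bool)

Answer: FAIL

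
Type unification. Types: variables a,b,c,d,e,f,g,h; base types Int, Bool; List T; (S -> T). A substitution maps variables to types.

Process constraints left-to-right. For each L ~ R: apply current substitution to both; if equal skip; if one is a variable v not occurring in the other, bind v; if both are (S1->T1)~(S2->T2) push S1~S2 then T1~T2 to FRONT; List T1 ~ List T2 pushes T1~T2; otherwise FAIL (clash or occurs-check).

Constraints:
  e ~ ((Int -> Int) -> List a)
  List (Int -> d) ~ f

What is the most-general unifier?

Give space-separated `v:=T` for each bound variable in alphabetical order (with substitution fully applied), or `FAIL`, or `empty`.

Answer: e:=((Int -> Int) -> List a) f:=List (Int -> d)

Derivation:
step 1: unify e ~ ((Int -> Int) -> List a)  [subst: {-} | 1 pending]
  bind e := ((Int -> Int) -> List a)
step 2: unify List (Int -> d) ~ f  [subst: {e:=((Int -> Int) -> List a)} | 0 pending]
  bind f := List (Int -> d)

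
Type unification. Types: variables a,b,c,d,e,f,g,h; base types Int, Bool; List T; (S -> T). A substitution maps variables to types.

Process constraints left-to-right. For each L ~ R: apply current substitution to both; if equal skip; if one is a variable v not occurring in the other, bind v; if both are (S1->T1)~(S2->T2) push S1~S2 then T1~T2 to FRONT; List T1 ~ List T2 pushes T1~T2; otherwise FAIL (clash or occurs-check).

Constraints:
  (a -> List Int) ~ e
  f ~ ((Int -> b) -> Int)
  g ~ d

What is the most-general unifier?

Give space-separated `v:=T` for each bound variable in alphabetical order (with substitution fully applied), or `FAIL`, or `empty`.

step 1: unify (a -> List Int) ~ e  [subst: {-} | 2 pending]
  bind e := (a -> List Int)
step 2: unify f ~ ((Int -> b) -> Int)  [subst: {e:=(a -> List Int)} | 1 pending]
  bind f := ((Int -> b) -> Int)
step 3: unify g ~ d  [subst: {e:=(a -> List Int), f:=((Int -> b) -> Int)} | 0 pending]
  bind g := d

Answer: e:=(a -> List Int) f:=((Int -> b) -> Int) g:=d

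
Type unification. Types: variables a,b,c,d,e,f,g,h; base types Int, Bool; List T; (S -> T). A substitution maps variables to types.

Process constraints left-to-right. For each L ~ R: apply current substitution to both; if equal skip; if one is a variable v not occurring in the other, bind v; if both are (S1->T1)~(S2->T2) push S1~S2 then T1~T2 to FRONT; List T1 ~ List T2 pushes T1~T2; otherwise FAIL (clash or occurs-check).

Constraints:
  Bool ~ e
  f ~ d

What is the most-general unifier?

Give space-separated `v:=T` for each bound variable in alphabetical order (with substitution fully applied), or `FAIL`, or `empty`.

step 1: unify Bool ~ e  [subst: {-} | 1 pending]
  bind e := Bool
step 2: unify f ~ d  [subst: {e:=Bool} | 0 pending]
  bind f := d

Answer: e:=Bool f:=d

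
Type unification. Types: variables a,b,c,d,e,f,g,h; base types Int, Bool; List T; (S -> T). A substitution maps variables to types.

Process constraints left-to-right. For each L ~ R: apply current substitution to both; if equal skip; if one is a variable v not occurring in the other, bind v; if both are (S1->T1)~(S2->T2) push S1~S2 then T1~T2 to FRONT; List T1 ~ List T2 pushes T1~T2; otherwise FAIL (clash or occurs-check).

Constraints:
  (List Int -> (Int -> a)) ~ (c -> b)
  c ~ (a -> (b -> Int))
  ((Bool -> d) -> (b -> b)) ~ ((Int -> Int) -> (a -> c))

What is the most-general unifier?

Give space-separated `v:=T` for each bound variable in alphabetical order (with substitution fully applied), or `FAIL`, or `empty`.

Answer: FAIL

Derivation:
step 1: unify (List Int -> (Int -> a)) ~ (c -> b)  [subst: {-} | 2 pending]
  -> decompose arrow: push List Int~c, (Int -> a)~b
step 2: unify List Int ~ c  [subst: {-} | 3 pending]
  bind c := List Int
step 3: unify (Int -> a) ~ b  [subst: {c:=List Int} | 2 pending]
  bind b := (Int -> a)
step 4: unify List Int ~ (a -> ((Int -> a) -> Int))  [subst: {c:=List Int, b:=(Int -> a)} | 1 pending]
  clash: List Int vs (a -> ((Int -> a) -> Int))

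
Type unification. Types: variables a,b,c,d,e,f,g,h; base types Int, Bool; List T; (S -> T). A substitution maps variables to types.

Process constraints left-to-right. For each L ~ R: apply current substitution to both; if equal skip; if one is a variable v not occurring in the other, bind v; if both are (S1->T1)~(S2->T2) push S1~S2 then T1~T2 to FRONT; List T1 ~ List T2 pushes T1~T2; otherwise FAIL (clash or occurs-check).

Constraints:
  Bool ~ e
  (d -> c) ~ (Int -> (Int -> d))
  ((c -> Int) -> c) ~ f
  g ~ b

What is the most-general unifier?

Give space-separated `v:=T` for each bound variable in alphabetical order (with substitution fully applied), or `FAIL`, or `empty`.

step 1: unify Bool ~ e  [subst: {-} | 3 pending]
  bind e := Bool
step 2: unify (d -> c) ~ (Int -> (Int -> d))  [subst: {e:=Bool} | 2 pending]
  -> decompose arrow: push d~Int, c~(Int -> d)
step 3: unify d ~ Int  [subst: {e:=Bool} | 3 pending]
  bind d := Int
step 4: unify c ~ (Int -> Int)  [subst: {e:=Bool, d:=Int} | 2 pending]
  bind c := (Int -> Int)
step 5: unify (((Int -> Int) -> Int) -> (Int -> Int)) ~ f  [subst: {e:=Bool, d:=Int, c:=(Int -> Int)} | 1 pending]
  bind f := (((Int -> Int) -> Int) -> (Int -> Int))
step 6: unify g ~ b  [subst: {e:=Bool, d:=Int, c:=(Int -> Int), f:=(((Int -> Int) -> Int) -> (Int -> Int))} | 0 pending]
  bind g := b

Answer: c:=(Int -> Int) d:=Int e:=Bool f:=(((Int -> Int) -> Int) -> (Int -> Int)) g:=b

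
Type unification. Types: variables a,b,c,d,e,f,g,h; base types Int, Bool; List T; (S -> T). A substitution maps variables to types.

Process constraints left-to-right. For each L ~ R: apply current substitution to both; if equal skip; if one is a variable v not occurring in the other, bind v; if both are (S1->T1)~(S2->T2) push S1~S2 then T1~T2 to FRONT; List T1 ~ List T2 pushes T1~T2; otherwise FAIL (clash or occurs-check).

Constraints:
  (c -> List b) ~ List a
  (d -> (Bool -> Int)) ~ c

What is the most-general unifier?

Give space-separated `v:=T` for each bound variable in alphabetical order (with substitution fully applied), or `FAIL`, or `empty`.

Answer: FAIL

Derivation:
step 1: unify (c -> List b) ~ List a  [subst: {-} | 1 pending]
  clash: (c -> List b) vs List a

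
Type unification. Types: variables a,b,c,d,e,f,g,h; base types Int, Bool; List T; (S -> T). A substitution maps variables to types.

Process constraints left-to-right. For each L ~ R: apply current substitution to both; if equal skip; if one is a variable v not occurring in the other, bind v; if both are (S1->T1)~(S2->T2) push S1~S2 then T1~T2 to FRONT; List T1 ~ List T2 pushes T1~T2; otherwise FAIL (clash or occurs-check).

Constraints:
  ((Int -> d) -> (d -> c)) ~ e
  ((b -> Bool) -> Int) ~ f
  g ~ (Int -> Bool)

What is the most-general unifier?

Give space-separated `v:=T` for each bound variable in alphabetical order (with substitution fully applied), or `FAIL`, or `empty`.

step 1: unify ((Int -> d) -> (d -> c)) ~ e  [subst: {-} | 2 pending]
  bind e := ((Int -> d) -> (d -> c))
step 2: unify ((b -> Bool) -> Int) ~ f  [subst: {e:=((Int -> d) -> (d -> c))} | 1 pending]
  bind f := ((b -> Bool) -> Int)
step 3: unify g ~ (Int -> Bool)  [subst: {e:=((Int -> d) -> (d -> c)), f:=((b -> Bool) -> Int)} | 0 pending]
  bind g := (Int -> Bool)

Answer: e:=((Int -> d) -> (d -> c)) f:=((b -> Bool) -> Int) g:=(Int -> Bool)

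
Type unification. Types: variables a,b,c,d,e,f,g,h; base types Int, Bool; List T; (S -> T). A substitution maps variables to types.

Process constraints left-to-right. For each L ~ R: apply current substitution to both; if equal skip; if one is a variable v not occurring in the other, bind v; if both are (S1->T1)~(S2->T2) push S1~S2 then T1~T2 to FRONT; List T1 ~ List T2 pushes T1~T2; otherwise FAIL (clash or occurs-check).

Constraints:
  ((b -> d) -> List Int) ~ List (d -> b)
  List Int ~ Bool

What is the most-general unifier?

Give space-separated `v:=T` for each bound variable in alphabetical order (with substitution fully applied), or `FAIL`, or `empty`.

Answer: FAIL

Derivation:
step 1: unify ((b -> d) -> List Int) ~ List (d -> b)  [subst: {-} | 1 pending]
  clash: ((b -> d) -> List Int) vs List (d -> b)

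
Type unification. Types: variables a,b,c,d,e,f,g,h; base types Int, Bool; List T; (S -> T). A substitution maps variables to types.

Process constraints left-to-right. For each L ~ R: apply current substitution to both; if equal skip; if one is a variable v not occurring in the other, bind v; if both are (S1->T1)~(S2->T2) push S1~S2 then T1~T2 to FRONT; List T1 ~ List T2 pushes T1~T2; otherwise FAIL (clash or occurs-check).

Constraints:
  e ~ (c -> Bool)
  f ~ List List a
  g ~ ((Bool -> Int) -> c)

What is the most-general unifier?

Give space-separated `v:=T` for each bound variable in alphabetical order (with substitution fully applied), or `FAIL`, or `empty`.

step 1: unify e ~ (c -> Bool)  [subst: {-} | 2 pending]
  bind e := (c -> Bool)
step 2: unify f ~ List List a  [subst: {e:=(c -> Bool)} | 1 pending]
  bind f := List List a
step 3: unify g ~ ((Bool -> Int) -> c)  [subst: {e:=(c -> Bool), f:=List List a} | 0 pending]
  bind g := ((Bool -> Int) -> c)

Answer: e:=(c -> Bool) f:=List List a g:=((Bool -> Int) -> c)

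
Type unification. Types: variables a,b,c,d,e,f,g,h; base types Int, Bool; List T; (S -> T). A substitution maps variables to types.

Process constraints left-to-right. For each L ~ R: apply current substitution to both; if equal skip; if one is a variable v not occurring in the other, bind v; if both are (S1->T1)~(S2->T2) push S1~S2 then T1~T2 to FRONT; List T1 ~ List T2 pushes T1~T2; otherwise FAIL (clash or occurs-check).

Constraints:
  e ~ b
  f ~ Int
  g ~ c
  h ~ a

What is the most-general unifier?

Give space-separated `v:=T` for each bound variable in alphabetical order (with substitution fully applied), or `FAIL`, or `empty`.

step 1: unify e ~ b  [subst: {-} | 3 pending]
  bind e := b
step 2: unify f ~ Int  [subst: {e:=b} | 2 pending]
  bind f := Int
step 3: unify g ~ c  [subst: {e:=b, f:=Int} | 1 pending]
  bind g := c
step 4: unify h ~ a  [subst: {e:=b, f:=Int, g:=c} | 0 pending]
  bind h := a

Answer: e:=b f:=Int g:=c h:=a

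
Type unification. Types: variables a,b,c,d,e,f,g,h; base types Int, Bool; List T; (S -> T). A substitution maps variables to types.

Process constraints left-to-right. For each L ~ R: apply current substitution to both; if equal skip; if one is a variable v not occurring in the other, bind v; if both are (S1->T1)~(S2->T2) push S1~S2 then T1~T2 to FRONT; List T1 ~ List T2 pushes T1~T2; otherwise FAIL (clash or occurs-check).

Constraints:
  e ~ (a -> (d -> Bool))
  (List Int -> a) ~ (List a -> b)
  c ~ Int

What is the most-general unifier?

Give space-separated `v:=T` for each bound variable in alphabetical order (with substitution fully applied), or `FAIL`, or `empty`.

step 1: unify e ~ (a -> (d -> Bool))  [subst: {-} | 2 pending]
  bind e := (a -> (d -> Bool))
step 2: unify (List Int -> a) ~ (List a -> b)  [subst: {e:=(a -> (d -> Bool))} | 1 pending]
  -> decompose arrow: push List Int~List a, a~b
step 3: unify List Int ~ List a  [subst: {e:=(a -> (d -> Bool))} | 2 pending]
  -> decompose List: push Int~a
step 4: unify Int ~ a  [subst: {e:=(a -> (d -> Bool))} | 2 pending]
  bind a := Int
step 5: unify Int ~ b  [subst: {e:=(a -> (d -> Bool)), a:=Int} | 1 pending]
  bind b := Int
step 6: unify c ~ Int  [subst: {e:=(a -> (d -> Bool)), a:=Int, b:=Int} | 0 pending]
  bind c := Int

Answer: a:=Int b:=Int c:=Int e:=(Int -> (d -> Bool))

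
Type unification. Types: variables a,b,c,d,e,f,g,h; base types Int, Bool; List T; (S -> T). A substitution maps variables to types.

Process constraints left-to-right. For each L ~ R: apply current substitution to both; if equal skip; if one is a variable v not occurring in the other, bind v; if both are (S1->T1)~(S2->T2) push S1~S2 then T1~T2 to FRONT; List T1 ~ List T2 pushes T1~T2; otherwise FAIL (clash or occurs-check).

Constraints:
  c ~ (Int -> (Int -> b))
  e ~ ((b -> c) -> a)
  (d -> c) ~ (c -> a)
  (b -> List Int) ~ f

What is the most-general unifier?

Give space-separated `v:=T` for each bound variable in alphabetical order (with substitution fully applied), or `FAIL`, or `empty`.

Answer: a:=(Int -> (Int -> b)) c:=(Int -> (Int -> b)) d:=(Int -> (Int -> b)) e:=((b -> (Int -> (Int -> b))) -> (Int -> (Int -> b))) f:=(b -> List Int)

Derivation:
step 1: unify c ~ (Int -> (Int -> b))  [subst: {-} | 3 pending]
  bind c := (Int -> (Int -> b))
step 2: unify e ~ ((b -> (Int -> (Int -> b))) -> a)  [subst: {c:=(Int -> (Int -> b))} | 2 pending]
  bind e := ((b -> (Int -> (Int -> b))) -> a)
step 3: unify (d -> (Int -> (Int -> b))) ~ ((Int -> (Int -> b)) -> a)  [subst: {c:=(Int -> (Int -> b)), e:=((b -> (Int -> (Int -> b))) -> a)} | 1 pending]
  -> decompose arrow: push d~(Int -> (Int -> b)), (Int -> (Int -> b))~a
step 4: unify d ~ (Int -> (Int -> b))  [subst: {c:=(Int -> (Int -> b)), e:=((b -> (Int -> (Int -> b))) -> a)} | 2 pending]
  bind d := (Int -> (Int -> b))
step 5: unify (Int -> (Int -> b)) ~ a  [subst: {c:=(Int -> (Int -> b)), e:=((b -> (Int -> (Int -> b))) -> a), d:=(Int -> (Int -> b))} | 1 pending]
  bind a := (Int -> (Int -> b))
step 6: unify (b -> List Int) ~ f  [subst: {c:=(Int -> (Int -> b)), e:=((b -> (Int -> (Int -> b))) -> a), d:=(Int -> (Int -> b)), a:=(Int -> (Int -> b))} | 0 pending]
  bind f := (b -> List Int)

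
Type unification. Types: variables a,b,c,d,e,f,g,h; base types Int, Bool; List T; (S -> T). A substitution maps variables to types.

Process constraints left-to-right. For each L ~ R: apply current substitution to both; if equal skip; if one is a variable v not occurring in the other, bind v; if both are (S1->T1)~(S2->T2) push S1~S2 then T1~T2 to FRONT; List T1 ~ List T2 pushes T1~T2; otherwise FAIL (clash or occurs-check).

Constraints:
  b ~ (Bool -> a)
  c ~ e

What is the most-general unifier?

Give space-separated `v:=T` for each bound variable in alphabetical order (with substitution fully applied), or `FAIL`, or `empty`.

Answer: b:=(Bool -> a) c:=e

Derivation:
step 1: unify b ~ (Bool -> a)  [subst: {-} | 1 pending]
  bind b := (Bool -> a)
step 2: unify c ~ e  [subst: {b:=(Bool -> a)} | 0 pending]
  bind c := e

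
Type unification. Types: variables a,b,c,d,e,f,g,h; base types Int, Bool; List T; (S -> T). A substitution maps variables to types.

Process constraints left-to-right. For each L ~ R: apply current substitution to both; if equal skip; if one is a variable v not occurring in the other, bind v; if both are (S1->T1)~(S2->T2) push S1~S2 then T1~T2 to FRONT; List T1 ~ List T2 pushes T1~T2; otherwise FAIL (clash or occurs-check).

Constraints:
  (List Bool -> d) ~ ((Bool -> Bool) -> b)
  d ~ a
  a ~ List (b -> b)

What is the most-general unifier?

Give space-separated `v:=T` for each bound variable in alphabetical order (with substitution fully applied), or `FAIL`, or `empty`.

step 1: unify (List Bool -> d) ~ ((Bool -> Bool) -> b)  [subst: {-} | 2 pending]
  -> decompose arrow: push List Bool~(Bool -> Bool), d~b
step 2: unify List Bool ~ (Bool -> Bool)  [subst: {-} | 3 pending]
  clash: List Bool vs (Bool -> Bool)

Answer: FAIL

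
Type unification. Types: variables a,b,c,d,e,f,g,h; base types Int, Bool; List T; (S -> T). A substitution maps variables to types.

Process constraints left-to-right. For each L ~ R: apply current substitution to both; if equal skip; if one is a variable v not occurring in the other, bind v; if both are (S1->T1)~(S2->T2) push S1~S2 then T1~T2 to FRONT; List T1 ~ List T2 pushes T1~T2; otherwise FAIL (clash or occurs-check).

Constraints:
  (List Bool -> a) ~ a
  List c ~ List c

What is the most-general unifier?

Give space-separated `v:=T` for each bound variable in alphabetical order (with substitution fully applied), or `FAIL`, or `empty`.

Answer: FAIL

Derivation:
step 1: unify (List Bool -> a) ~ a  [subst: {-} | 1 pending]
  occurs-check fail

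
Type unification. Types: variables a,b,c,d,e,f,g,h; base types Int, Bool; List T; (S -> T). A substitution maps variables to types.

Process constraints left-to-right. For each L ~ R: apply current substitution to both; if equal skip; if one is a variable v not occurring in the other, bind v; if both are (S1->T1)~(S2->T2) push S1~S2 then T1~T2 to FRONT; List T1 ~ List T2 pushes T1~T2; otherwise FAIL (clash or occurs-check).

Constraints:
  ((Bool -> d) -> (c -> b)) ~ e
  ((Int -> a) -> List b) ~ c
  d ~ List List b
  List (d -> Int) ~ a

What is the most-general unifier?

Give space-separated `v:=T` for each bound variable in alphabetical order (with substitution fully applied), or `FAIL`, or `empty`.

step 1: unify ((Bool -> d) -> (c -> b)) ~ e  [subst: {-} | 3 pending]
  bind e := ((Bool -> d) -> (c -> b))
step 2: unify ((Int -> a) -> List b) ~ c  [subst: {e:=((Bool -> d) -> (c -> b))} | 2 pending]
  bind c := ((Int -> a) -> List b)
step 3: unify d ~ List List b  [subst: {e:=((Bool -> d) -> (c -> b)), c:=((Int -> a) -> List b)} | 1 pending]
  bind d := List List b
step 4: unify List (List List b -> Int) ~ a  [subst: {e:=((Bool -> d) -> (c -> b)), c:=((Int -> a) -> List b), d:=List List b} | 0 pending]
  bind a := List (List List b -> Int)

Answer: a:=List (List List b -> Int) c:=((Int -> List (List List b -> Int)) -> List b) d:=List List b e:=((Bool -> List List b) -> (((Int -> List (List List b -> Int)) -> List b) -> b))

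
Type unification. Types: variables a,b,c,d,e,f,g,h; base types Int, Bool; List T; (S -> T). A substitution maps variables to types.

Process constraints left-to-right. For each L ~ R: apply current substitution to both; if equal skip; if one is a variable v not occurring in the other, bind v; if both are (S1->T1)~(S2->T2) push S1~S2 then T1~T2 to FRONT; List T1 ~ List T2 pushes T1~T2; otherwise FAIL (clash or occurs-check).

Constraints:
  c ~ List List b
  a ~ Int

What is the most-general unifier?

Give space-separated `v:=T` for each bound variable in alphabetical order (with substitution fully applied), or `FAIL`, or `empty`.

Answer: a:=Int c:=List List b

Derivation:
step 1: unify c ~ List List b  [subst: {-} | 1 pending]
  bind c := List List b
step 2: unify a ~ Int  [subst: {c:=List List b} | 0 pending]
  bind a := Int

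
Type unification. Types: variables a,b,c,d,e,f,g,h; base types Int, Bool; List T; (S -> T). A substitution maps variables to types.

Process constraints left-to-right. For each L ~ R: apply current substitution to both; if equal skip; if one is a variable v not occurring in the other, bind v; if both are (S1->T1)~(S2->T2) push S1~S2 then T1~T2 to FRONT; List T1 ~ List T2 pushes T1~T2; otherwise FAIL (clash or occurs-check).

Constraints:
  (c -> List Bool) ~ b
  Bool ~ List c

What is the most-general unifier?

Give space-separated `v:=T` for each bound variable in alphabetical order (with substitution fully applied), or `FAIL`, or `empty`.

Answer: FAIL

Derivation:
step 1: unify (c -> List Bool) ~ b  [subst: {-} | 1 pending]
  bind b := (c -> List Bool)
step 2: unify Bool ~ List c  [subst: {b:=(c -> List Bool)} | 0 pending]
  clash: Bool vs List c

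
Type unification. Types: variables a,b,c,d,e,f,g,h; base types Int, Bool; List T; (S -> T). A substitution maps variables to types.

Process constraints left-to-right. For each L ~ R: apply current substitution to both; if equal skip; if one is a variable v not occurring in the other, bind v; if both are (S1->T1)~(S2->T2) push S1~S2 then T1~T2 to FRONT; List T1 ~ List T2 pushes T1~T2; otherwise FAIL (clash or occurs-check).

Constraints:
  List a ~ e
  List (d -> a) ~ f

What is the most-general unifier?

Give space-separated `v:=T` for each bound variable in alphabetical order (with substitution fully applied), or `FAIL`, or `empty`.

Answer: e:=List a f:=List (d -> a)

Derivation:
step 1: unify List a ~ e  [subst: {-} | 1 pending]
  bind e := List a
step 2: unify List (d -> a) ~ f  [subst: {e:=List a} | 0 pending]
  bind f := List (d -> a)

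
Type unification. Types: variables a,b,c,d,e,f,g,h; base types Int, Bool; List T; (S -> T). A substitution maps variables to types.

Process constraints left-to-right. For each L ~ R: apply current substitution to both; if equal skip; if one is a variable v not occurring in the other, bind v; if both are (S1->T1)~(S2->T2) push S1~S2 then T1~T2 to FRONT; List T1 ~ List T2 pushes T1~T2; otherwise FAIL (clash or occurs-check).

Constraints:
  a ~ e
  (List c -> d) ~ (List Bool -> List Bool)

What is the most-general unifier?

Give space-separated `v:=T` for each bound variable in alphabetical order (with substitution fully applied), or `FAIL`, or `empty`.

step 1: unify a ~ e  [subst: {-} | 1 pending]
  bind a := e
step 2: unify (List c -> d) ~ (List Bool -> List Bool)  [subst: {a:=e} | 0 pending]
  -> decompose arrow: push List c~List Bool, d~List Bool
step 3: unify List c ~ List Bool  [subst: {a:=e} | 1 pending]
  -> decompose List: push c~Bool
step 4: unify c ~ Bool  [subst: {a:=e} | 1 pending]
  bind c := Bool
step 5: unify d ~ List Bool  [subst: {a:=e, c:=Bool} | 0 pending]
  bind d := List Bool

Answer: a:=e c:=Bool d:=List Bool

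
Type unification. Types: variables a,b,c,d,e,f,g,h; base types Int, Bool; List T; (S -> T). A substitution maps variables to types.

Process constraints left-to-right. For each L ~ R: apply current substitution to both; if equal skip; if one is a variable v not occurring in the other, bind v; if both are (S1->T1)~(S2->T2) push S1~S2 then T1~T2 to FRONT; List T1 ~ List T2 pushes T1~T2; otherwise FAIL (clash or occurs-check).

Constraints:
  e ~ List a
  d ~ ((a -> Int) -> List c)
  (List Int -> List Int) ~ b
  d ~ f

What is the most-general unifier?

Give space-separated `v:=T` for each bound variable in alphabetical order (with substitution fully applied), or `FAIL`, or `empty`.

step 1: unify e ~ List a  [subst: {-} | 3 pending]
  bind e := List a
step 2: unify d ~ ((a -> Int) -> List c)  [subst: {e:=List a} | 2 pending]
  bind d := ((a -> Int) -> List c)
step 3: unify (List Int -> List Int) ~ b  [subst: {e:=List a, d:=((a -> Int) -> List c)} | 1 pending]
  bind b := (List Int -> List Int)
step 4: unify ((a -> Int) -> List c) ~ f  [subst: {e:=List a, d:=((a -> Int) -> List c), b:=(List Int -> List Int)} | 0 pending]
  bind f := ((a -> Int) -> List c)

Answer: b:=(List Int -> List Int) d:=((a -> Int) -> List c) e:=List a f:=((a -> Int) -> List c)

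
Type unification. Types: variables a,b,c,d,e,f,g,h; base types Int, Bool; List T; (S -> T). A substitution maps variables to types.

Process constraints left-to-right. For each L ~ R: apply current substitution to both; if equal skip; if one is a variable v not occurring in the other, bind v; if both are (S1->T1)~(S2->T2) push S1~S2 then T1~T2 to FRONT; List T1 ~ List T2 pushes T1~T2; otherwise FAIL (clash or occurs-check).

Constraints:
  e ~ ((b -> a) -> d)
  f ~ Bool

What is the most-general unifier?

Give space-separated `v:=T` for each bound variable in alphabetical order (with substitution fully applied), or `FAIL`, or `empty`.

step 1: unify e ~ ((b -> a) -> d)  [subst: {-} | 1 pending]
  bind e := ((b -> a) -> d)
step 2: unify f ~ Bool  [subst: {e:=((b -> a) -> d)} | 0 pending]
  bind f := Bool

Answer: e:=((b -> a) -> d) f:=Bool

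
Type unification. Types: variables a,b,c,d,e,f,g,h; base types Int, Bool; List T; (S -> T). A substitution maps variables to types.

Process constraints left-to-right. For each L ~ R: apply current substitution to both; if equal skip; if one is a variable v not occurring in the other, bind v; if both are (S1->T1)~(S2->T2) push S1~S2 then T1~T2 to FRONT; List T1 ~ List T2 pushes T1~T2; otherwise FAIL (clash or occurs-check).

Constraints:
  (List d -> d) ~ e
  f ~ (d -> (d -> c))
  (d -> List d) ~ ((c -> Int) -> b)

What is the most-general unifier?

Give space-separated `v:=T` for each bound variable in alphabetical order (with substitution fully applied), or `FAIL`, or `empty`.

Answer: b:=List (c -> Int) d:=(c -> Int) e:=(List (c -> Int) -> (c -> Int)) f:=((c -> Int) -> ((c -> Int) -> c))

Derivation:
step 1: unify (List d -> d) ~ e  [subst: {-} | 2 pending]
  bind e := (List d -> d)
step 2: unify f ~ (d -> (d -> c))  [subst: {e:=(List d -> d)} | 1 pending]
  bind f := (d -> (d -> c))
step 3: unify (d -> List d) ~ ((c -> Int) -> b)  [subst: {e:=(List d -> d), f:=(d -> (d -> c))} | 0 pending]
  -> decompose arrow: push d~(c -> Int), List d~b
step 4: unify d ~ (c -> Int)  [subst: {e:=(List d -> d), f:=(d -> (d -> c))} | 1 pending]
  bind d := (c -> Int)
step 5: unify List (c -> Int) ~ b  [subst: {e:=(List d -> d), f:=(d -> (d -> c)), d:=(c -> Int)} | 0 pending]
  bind b := List (c -> Int)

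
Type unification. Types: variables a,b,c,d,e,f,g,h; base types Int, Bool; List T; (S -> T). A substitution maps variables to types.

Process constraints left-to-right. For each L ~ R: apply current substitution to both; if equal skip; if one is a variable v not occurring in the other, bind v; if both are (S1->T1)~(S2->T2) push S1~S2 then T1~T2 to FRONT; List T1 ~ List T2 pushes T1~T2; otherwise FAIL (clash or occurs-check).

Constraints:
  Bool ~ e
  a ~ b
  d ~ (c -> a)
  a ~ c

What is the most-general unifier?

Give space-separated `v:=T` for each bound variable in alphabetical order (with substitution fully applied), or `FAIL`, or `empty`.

Answer: a:=c b:=c d:=(c -> c) e:=Bool

Derivation:
step 1: unify Bool ~ e  [subst: {-} | 3 pending]
  bind e := Bool
step 2: unify a ~ b  [subst: {e:=Bool} | 2 pending]
  bind a := b
step 3: unify d ~ (c -> b)  [subst: {e:=Bool, a:=b} | 1 pending]
  bind d := (c -> b)
step 4: unify b ~ c  [subst: {e:=Bool, a:=b, d:=(c -> b)} | 0 pending]
  bind b := c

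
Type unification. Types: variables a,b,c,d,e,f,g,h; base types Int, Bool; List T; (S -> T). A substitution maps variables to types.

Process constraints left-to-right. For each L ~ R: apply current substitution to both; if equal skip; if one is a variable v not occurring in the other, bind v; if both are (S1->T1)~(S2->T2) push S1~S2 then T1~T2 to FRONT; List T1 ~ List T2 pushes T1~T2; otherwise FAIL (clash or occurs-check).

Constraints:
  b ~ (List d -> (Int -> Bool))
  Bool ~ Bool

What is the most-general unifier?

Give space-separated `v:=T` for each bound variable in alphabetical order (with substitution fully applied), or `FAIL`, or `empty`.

step 1: unify b ~ (List d -> (Int -> Bool))  [subst: {-} | 1 pending]
  bind b := (List d -> (Int -> Bool))
step 2: unify Bool ~ Bool  [subst: {b:=(List d -> (Int -> Bool))} | 0 pending]
  -> identical, skip

Answer: b:=(List d -> (Int -> Bool))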